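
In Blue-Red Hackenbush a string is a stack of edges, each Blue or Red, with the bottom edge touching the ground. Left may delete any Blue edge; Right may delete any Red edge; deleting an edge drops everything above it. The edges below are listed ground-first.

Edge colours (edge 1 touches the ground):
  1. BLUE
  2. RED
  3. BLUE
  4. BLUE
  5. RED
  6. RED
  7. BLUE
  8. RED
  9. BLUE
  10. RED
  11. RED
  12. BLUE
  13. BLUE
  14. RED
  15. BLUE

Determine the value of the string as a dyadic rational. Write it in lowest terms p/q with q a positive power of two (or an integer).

Prefix values for BLUE RED BLUE BLUE RED RED BLUE RED BLUE RED RED BLUE BLUE RED BLUE via {L|R} + simplicity:
G_1 [B]  L=[0]  R=[(no moves)]  -> 1
G_2 [BR]  L=[0]  R=[1]  -> 1/2
G_3 [BRB]  L=[0,1/2]  R=[1]  -> 3/4
G_4 [BRBB]  L=[0,1/2,3/4]  R=[1]  -> 7/8
G_5 [BRBBR]  L=[0,1/2,3/4]  R=[7/8,1]  -> 13/16
G_6 [BRBBRR]  L=[0,1/2,3/4]  R=[13/16,7/8,1]  -> 25/32
G_7 [BRBBRRB]  L=[0,1/2,3/4,25/32]  R=[13/16,7/8,1]  -> 51/64
G_8 [BRBBRRBR]  L=[0,1/2,3/4,25/32]  R=[51/64,13/16,7/8,1]  -> 101/128
G_9 [BRBBRRBRB]  L=[0,1/2,3/4,25/32,101/128]  R=[51/64,13/16,7/8,1]  -> 203/256
G_10 [BRBBRRBRBR]  L=[0,1/2,3/4,25/32,101/128]  R=[203/256,51/64,13/16,7/8,1]  -> 405/512
G_11 [BRBBRRBRBRR]  L=[0,1/2,3/4,25/32,101/128]  R=[405/512,203/256,51/64,13/16,7/8,1]  -> 809/1024
G_12 [BRBBRRBRBRRB]  L=[0,1/2,3/4,25/32,101/128,809/1024]  R=[405/512,203/256,51/64,13/16,7/8,1]  -> 1619/2048
G_13 [BRBBRRBRBRRBB]  L=[0,1/2,3/4,25/32,101/128,809/1024,1619/2048]  R=[405/512,203/256,51/64,13/16,7/8,1]  -> 3239/4096
G_14 [BRBBRRBRBRRBBR]  L=[0,1/2,3/4,25/32,101/128,809/1024,1619/2048]  R=[3239/4096,405/512,203/256,51/64,13/16,7/8,1]  -> 6477/8192
G_15 [BRBBRRBRBRRBBRB]  L=[0,1/2,3/4,25/32,101/128,809/1024,1619/2048,6477/8192]  R=[3239/4096,405/512,203/256,51/64,13/16,7/8,1]  -> 12955/16384

12955/16384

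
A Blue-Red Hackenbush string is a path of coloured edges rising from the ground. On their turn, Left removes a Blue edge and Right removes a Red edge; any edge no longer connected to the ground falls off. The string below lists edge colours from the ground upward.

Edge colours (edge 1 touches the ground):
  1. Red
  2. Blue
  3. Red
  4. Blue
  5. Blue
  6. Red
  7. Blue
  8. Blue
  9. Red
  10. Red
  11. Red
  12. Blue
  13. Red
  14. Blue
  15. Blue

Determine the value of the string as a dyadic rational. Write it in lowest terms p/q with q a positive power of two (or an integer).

-9449/16384

Build v(s[:k]) for k = 1..15, string s = Red Blue Red Blue Blue Red Blue Blue Red Red Red Blue Red Blue Blue.
edge 1 of 15 (Red): { ∅ | 0 } — -1
edge 2 of 15 (Blue): { -1 | 0 } — -1/2
edge 3 of 15 (Red): { -1 | -1/2,0 } — -3/4
edge 4 of 15 (Blue): { -1,-3/4 | -1/2,0 } — -5/8
edge 5 of 15 (Blue): { -1,-3/4,-5/8 | -1/2,0 } — -9/16
edge 6 of 15 (Red): { -1,-3/4,-5/8 | -9/16,-1/2,0 } — -19/32
edge 7 of 15 (Blue): { -1,-3/4,-5/8,-19/32 | -9/16,-1/2,0 } — -37/64
edge 8 of 15 (Blue): { -1,-3/4,-5/8,-19/32,-37/64 | -9/16,-1/2,0 } — -73/128
edge 9 of 15 (Red): { -1,-3/4,-5/8,-19/32,-37/64 | -73/128,-9/16,-1/2,0 } — -147/256
edge 10 of 15 (Red): { -1,-3/4,-5/8,-19/32,-37/64 | -147/256,-73/128,-9/16,-1/2,0 } — -295/512
edge 11 of 15 (Red): { -1,-3/4,-5/8,-19/32,-37/64 | -295/512,-147/256,-73/128,-9/16,-1/2,0 } — -591/1024
edge 12 of 15 (Blue): { -1,-3/4,-5/8,-19/32,-37/64,-591/1024 | -295/512,-147/256,-73/128,-9/16,-1/2,0 } — -1181/2048
edge 13 of 15 (Red): { -1,-3/4,-5/8,-19/32,-37/64,-591/1024 | -1181/2048,-295/512,-147/256,-73/128,-9/16,-1/2,0 } — -2363/4096
edge 14 of 15 (Blue): { -1,-3/4,-5/8,-19/32,-37/64,-591/1024,-2363/4096 | -1181/2048,-295/512,-147/256,-73/128,-9/16,-1/2,0 } — -4725/8192
edge 15 of 15 (Blue): { -1,-3/4,-5/8,-19/32,-37/64,-591/1024,-2363/4096,-4725/8192 | -1181/2048,-295/512,-147/256,-73/128,-9/16,-1/2,0 } — -9449/16384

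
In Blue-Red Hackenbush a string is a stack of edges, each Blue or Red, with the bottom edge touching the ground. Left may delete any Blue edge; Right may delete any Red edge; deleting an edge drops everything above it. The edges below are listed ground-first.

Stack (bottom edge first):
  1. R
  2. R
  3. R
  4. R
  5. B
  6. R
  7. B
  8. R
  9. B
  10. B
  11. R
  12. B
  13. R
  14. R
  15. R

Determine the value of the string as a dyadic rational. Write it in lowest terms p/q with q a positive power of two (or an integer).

Prefix values for R R R R B R B R B B R B R R R via {L|R} + simplicity:
value_1 [R]  L=[(no moves)]  R=[0]  -> -1
value_2 [RR]  L=[(no moves)]  R=[-1 0]  -> -2
value_3 [RRR]  L=[(no moves)]  R=[-2 -1 0]  -> -3
value_4 [RRRR]  L=[(no moves)]  R=[-3 -2 -1 0]  -> -4
value_5 [RRRRB]  L=[-4]  R=[-3 -2 -1 0]  -> -7/2
value_6 [RRRRBR]  L=[-4]  R=[-7/2 -3 -2 -1 0]  -> -15/4
value_7 [RRRRBRB]  L=[-4 -15/4]  R=[-7/2 -3 -2 -1 0]  -> -29/8
value_8 [RRRRBRBR]  L=[-4 -15/4]  R=[-29/8 -7/2 -3 -2 -1 0]  -> -59/16
value_9 [RRRRBRBRB]  L=[-4 -15/4 -59/16]  R=[-29/8 -7/2 -3 -2 -1 0]  -> -117/32
value_10 [RRRRBRBRBB]  L=[-4 -15/4 -59/16 -117/32]  R=[-29/8 -7/2 -3 -2 -1 0]  -> -233/64
value_11 [RRRRBRBRBBR]  L=[-4 -15/4 -59/16 -117/32]  R=[-233/64 -29/8 -7/2 -3 -2 -1 0]  -> -467/128
value_12 [RRRRBRBRBBRB]  L=[-4 -15/4 -59/16 -117/32 -467/128]  R=[-233/64 -29/8 -7/2 -3 -2 -1 0]  -> -933/256
value_13 [RRRRBRBRBBRBR]  L=[-4 -15/4 -59/16 -117/32 -467/128]  R=[-933/256 -233/64 -29/8 -7/2 -3 -2 -1 0]  -> -1867/512
value_14 [RRRRBRBRBBRBRR]  L=[-4 -15/4 -59/16 -117/32 -467/128]  R=[-1867/512 -933/256 -233/64 -29/8 -7/2 -3 -2 -1 0]  -> -3735/1024
value_15 [RRRRBRBRBBRBRRR]  L=[-4 -15/4 -59/16 -117/32 -467/128]  R=[-3735/1024 -1867/512 -933/256 -233/64 -29/8 -7/2 -3 -2 -1 0]  -> -7471/2048

-7471/2048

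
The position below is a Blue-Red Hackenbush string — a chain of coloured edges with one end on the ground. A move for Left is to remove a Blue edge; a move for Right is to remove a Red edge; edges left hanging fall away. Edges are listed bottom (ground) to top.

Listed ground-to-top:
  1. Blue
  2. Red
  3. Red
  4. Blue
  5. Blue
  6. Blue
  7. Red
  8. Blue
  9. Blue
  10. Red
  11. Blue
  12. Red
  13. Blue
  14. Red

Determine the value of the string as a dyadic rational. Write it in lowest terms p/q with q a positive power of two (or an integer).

1 of 14 · B · max L 0 · min R +∞ -> 1
2 of 14 · BR · max L 0 · min R 1 -> 1/2
3 of 14 · BRR · max L 0 · min R 1/2 -> 1/4
4 of 14 · BRRB · max L 1/4 · min R 1/2 -> 3/8
5 of 14 · BRRBB · max L 3/8 · min R 1/2 -> 7/16
6 of 14 · BRRBBB · max L 7/16 · min R 1/2 -> 15/32
7 of 14 · BRRBBBR · max L 7/16 · min R 15/32 -> 29/64
8 of 14 · BRRBBBRB · max L 29/64 · min R 15/32 -> 59/128
9 of 14 · BRRBBBRBB · max L 59/128 · min R 15/32 -> 119/256
10 of 14 · BRRBBBRBBR · max L 59/128 · min R 119/256 -> 237/512
11 of 14 · BRRBBBRBBRB · max L 237/512 · min R 119/256 -> 475/1024
12 of 14 · BRRBBBRBBRBR · max L 237/512 · min R 475/1024 -> 949/2048
13 of 14 · BRRBBBRBBRBRB · max L 949/2048 · min R 475/1024 -> 1899/4096
14 of 14 · BRRBBBRBBRBRBR · max L 949/2048 · min R 1899/4096 -> 3797/8192

3797/8192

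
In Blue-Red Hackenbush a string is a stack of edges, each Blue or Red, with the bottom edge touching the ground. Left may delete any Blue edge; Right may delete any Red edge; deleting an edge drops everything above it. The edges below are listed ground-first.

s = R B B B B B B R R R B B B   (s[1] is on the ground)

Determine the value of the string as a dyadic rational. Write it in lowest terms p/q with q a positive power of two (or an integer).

-113/4096

Build value(s[:k]) for k = 1..13, string s = R B B B B B B R R R B B B.
step 1: add R to get R; options L={ (no moves) } R={ 0 } → -1
step 2: add B to get RB; options L={ -1 } R={ 0 } → -1/2
step 3: add B to get RBB; options L={ -1, -1/2 } R={ 0 } → -1/4
step 4: add B to get RBBB; options L={ -1, -1/2, -1/4 } R={ 0 } → -1/8
step 5: add B to get RBBBB; options L={ -1, -1/2, -1/4, -1/8 } R={ 0 } → -1/16
step 6: add B to get RBBBBB; options L={ -1, -1/2, -1/4, -1/8, -1/16 } R={ 0 } → -1/32
step 7: add B to get RBBBBBB; options L={ -1, -1/2, -1/4, -1/8, -1/16, -1/32 } R={ 0 } → -1/64
step 8: add R to get RBBBBBBR; options L={ -1, -1/2, -1/4, -1/8, -1/16, -1/32 } R={ -1/64, 0 } → -3/128
step 9: add R to get RBBBBBBRR; options L={ -1, -1/2, -1/4, -1/8, -1/16, -1/32 } R={ -3/128, -1/64, 0 } → -7/256
step 10: add R to get RBBBBBBRRR; options L={ -1, -1/2, -1/4, -1/8, -1/16, -1/32 } R={ -7/256, -3/128, -1/64, 0 } → -15/512
step 11: add B to get RBBBBBBRRRB; options L={ -1, -1/2, -1/4, -1/8, -1/16, -1/32, -15/512 } R={ -7/256, -3/128, -1/64, 0 } → -29/1024
step 12: add B to get RBBBBBBRRRBB; options L={ -1, -1/2, -1/4, -1/8, -1/16, -1/32, -15/512, -29/1024 } R={ -7/256, -3/128, -1/64, 0 } → -57/2048
step 13: add B to get RBBBBBBRRRBBB; options L={ -1, -1/2, -1/4, -1/8, -1/16, -1/32, -15/512, -29/1024, -57/2048 } R={ -7/256, -3/128, -1/64, 0 } → -113/4096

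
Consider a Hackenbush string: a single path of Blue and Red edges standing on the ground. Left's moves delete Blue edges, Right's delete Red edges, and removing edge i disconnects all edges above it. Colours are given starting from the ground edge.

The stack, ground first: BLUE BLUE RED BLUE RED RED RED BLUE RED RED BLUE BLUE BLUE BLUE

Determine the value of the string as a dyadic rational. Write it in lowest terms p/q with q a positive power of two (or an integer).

val_1 [B]  L=[0]  R=[(no moves)]  => 1
val_2 [BB]  L=[0 1]  R=[(no moves)]  => 2
val_3 [BBR]  L=[0 1]  R=[2]  => 3/2
val_4 [BBRB]  L=[0 1 3/2]  R=[2]  => 7/4
val_5 [BBRBR]  L=[0 1 3/2]  R=[7/4 2]  => 13/8
val_6 [BBRBRR]  L=[0 1 3/2]  R=[13/8 7/4 2]  => 25/16
val_7 [BBRBRRR]  L=[0 1 3/2]  R=[25/16 13/8 7/4 2]  => 49/32
val_8 [BBRBRRRB]  L=[0 1 3/2 49/32]  R=[25/16 13/8 7/4 2]  => 99/64
val_9 [BBRBRRRBR]  L=[0 1 3/2 49/32]  R=[99/64 25/16 13/8 7/4 2]  => 197/128
val_10 [BBRBRRRBRR]  L=[0 1 3/2 49/32]  R=[197/128 99/64 25/16 13/8 7/4 2]  => 393/256
val_11 [BBRBRRRBRRB]  L=[0 1 3/2 49/32 393/256]  R=[197/128 99/64 25/16 13/8 7/4 2]  => 787/512
val_12 [BBRBRRRBRRBB]  L=[0 1 3/2 49/32 393/256 787/512]  R=[197/128 99/64 25/16 13/8 7/4 2]  => 1575/1024
val_13 [BBRBRRRBRRBBB]  L=[0 1 3/2 49/32 393/256 787/512 1575/1024]  R=[197/128 99/64 25/16 13/8 7/4 2]  => 3151/2048
val_14 [BBRBRRRBRRBBBB]  L=[0 1 3/2 49/32 393/256 787/512 1575/1024 3151/2048]  R=[197/128 99/64 25/16 13/8 7/4 2]  => 6303/4096

6303/4096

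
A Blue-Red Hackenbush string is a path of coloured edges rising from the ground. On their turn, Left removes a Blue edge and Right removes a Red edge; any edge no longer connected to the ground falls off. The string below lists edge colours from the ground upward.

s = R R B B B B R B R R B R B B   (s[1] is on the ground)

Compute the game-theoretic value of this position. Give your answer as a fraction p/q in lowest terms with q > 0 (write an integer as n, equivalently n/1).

-4457/4096

1 of 14 · R · max L −∞ · min R 0 → -1
2 of 14 · RR · max L −∞ · min R -1 → -2
3 of 14 · RRB · max L -2 · min R -1 → -3/2
4 of 14 · RRBB · max L -3/2 · min R -1 → -5/4
5 of 14 · RRBBB · max L -5/4 · min R -1 → -9/8
6 of 14 · RRBBBB · max L -9/8 · min R -1 → -17/16
7 of 14 · RRBBBBR · max L -9/8 · min R -17/16 → -35/32
8 of 14 · RRBBBBRB · max L -35/32 · min R -17/16 → -69/64
9 of 14 · RRBBBBRBR · max L -35/32 · min R -69/64 → -139/128
10 of 14 · RRBBBBRBRR · max L -35/32 · min R -139/128 → -279/256
11 of 14 · RRBBBBRBRRB · max L -279/256 · min R -139/128 → -557/512
12 of 14 · RRBBBBRBRRBR · max L -279/256 · min R -557/512 → -1115/1024
13 of 14 · RRBBBBRBRRBRB · max L -1115/1024 · min R -557/512 → -2229/2048
14 of 14 · RRBBBBRBRRBRBB · max L -2229/2048 · min R -557/512 → -4457/4096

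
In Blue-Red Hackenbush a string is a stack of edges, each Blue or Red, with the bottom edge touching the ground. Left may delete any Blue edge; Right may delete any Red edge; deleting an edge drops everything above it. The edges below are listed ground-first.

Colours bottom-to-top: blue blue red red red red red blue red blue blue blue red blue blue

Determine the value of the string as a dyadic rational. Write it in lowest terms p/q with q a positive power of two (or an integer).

8567/8192

1 of 15 · b · max L 0 · min R +∞ ⇒ 1
2 of 15 · bb · max L 1 · min R +∞ ⇒ 2
3 of 15 · bbr · max L 1 · min R 2 ⇒ 3/2
4 of 15 · bbrr · max L 1 · min R 3/2 ⇒ 5/4
5 of 15 · bbrrr · max L 1 · min R 5/4 ⇒ 9/8
6 of 15 · bbrrrr · max L 1 · min R 9/8 ⇒ 17/16
7 of 15 · bbrrrrr · max L 1 · min R 17/16 ⇒ 33/32
8 of 15 · bbrrrrrb · max L 33/32 · min R 17/16 ⇒ 67/64
9 of 15 · bbrrrrrbr · max L 33/32 · min R 67/64 ⇒ 133/128
10 of 15 · bbrrrrrbrb · max L 133/128 · min R 67/64 ⇒ 267/256
11 of 15 · bbrrrrrbrbb · max L 267/256 · min R 67/64 ⇒ 535/512
12 of 15 · bbrrrrrbrbbb · max L 535/512 · min R 67/64 ⇒ 1071/1024
13 of 15 · bbrrrrrbrbbbr · max L 535/512 · min R 1071/1024 ⇒ 2141/2048
14 of 15 · bbrrrrrbrbbbrb · max L 2141/2048 · min R 1071/1024 ⇒ 4283/4096
15 of 15 · bbrrrrrbrbbbrbb · max L 4283/4096 · min R 1071/1024 ⇒ 8567/8192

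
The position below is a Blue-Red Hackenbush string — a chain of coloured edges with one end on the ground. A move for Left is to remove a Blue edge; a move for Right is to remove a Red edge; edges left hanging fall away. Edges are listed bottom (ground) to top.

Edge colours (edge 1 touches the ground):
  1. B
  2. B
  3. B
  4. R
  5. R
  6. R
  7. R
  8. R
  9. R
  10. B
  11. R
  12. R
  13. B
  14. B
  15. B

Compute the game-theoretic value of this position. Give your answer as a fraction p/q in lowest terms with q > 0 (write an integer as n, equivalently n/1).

8271/4096

Build value(s[:k]) for k = 1..15, string s = B B B R R R R R R B R R B B B.
value(B) = { 0 | (no moves) } so 1
value(BB) = { 0; 1 | (no moves) } so 2
value(BBB) = { 0; 1; 2 | (no moves) } so 3
value(BBBR) = { 0; 1; 2 | 3 } so 5/2
value(BBBRR) = { 0; 1; 2 | 5/2; 3 } so 9/4
value(BBBRRR) = { 0; 1; 2 | 9/4; 5/2; 3 } so 17/8
value(BBBRRRR) = { 0; 1; 2 | 17/8; 9/4; 5/2; 3 } so 33/16
value(BBBRRRRR) = { 0; 1; 2 | 33/16; 17/8; 9/4; 5/2; 3 } so 65/32
value(BBBRRRRRR) = { 0; 1; 2 | 65/32; 33/16; 17/8; 9/4; 5/2; 3 } so 129/64
value(BBBRRRRRRB) = { 0; 1; 2; 129/64 | 65/32; 33/16; 17/8; 9/4; 5/2; 3 } so 259/128
value(BBBRRRRRRBR) = { 0; 1; 2; 129/64 | 259/128; 65/32; 33/16; 17/8; 9/4; 5/2; 3 } so 517/256
value(BBBRRRRRRBRR) = { 0; 1; 2; 129/64 | 517/256; 259/128; 65/32; 33/16; 17/8; 9/4; 5/2; 3 } so 1033/512
value(BBBRRRRRRBRRB) = { 0; 1; 2; 129/64; 1033/512 | 517/256; 259/128; 65/32; 33/16; 17/8; 9/4; 5/2; 3 } so 2067/1024
value(BBBRRRRRRBRRBB) = { 0; 1; 2; 129/64; 1033/512; 2067/1024 | 517/256; 259/128; 65/32; 33/16; 17/8; 9/4; 5/2; 3 } so 4135/2048
value(BBBRRRRRRBRRBBB) = { 0; 1; 2; 129/64; 1033/512; 2067/1024; 4135/2048 | 517/256; 259/128; 65/32; 33/16; 17/8; 9/4; 5/2; 3 } so 8271/4096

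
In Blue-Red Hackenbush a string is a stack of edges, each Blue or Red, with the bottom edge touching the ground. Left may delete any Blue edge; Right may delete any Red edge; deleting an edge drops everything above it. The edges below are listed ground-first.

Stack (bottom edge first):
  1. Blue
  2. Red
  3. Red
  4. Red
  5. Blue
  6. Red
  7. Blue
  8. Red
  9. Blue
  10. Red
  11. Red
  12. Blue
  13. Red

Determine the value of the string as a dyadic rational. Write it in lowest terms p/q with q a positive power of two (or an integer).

Build value(s[:k]) for k = 1..13, string s = Blue Red Red Red Blue Red Blue Red Blue Red Red Blue Red.
value(B) = { 0 | · } gives 1
value(BR) = { 0 | 1 } gives 1/2
value(BRR) = { 0 | 1/2,1 } gives 1/4
value(BRRR) = { 0 | 1/4,1/2,1 } gives 1/8
value(BRRRB) = { 0,1/8 | 1/4,1/2,1 } gives 3/16
value(BRRRBR) = { 0,1/8 | 3/16,1/4,1/2,1 } gives 5/32
value(BRRRBRB) = { 0,1/8,5/32 | 3/16,1/4,1/2,1 } gives 11/64
value(BRRRBRBR) = { 0,1/8,5/32 | 11/64,3/16,1/4,1/2,1 } gives 21/128
value(BRRRBRBRB) = { 0,1/8,5/32,21/128 | 11/64,3/16,1/4,1/2,1 } gives 43/256
value(BRRRBRBRBR) = { 0,1/8,5/32,21/128 | 43/256,11/64,3/16,1/4,1/2,1 } gives 85/512
value(BRRRBRBRBRR) = { 0,1/8,5/32,21/128 | 85/512,43/256,11/64,3/16,1/4,1/2,1 } gives 169/1024
value(BRRRBRBRBRRB) = { 0,1/8,5/32,21/128,169/1024 | 85/512,43/256,11/64,3/16,1/4,1/2,1 } gives 339/2048
value(BRRRBRBRBRRBR) = { 0,1/8,5/32,21/128,169/1024 | 339/2048,85/512,43/256,11/64,3/16,1/4,1/2,1 } gives 677/4096

677/4096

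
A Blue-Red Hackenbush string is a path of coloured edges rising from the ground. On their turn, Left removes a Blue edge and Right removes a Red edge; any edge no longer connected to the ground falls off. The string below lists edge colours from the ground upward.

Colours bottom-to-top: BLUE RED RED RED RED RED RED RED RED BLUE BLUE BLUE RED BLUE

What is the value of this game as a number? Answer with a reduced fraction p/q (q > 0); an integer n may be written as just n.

value(B) = { 0 | none } gives 1
value(BR) = { 0 | 1 } gives 1/2
value(BRR) = { 0 | 1/2,1 } gives 1/4
value(BRRR) = { 0 | 1/4,1/2,1 } gives 1/8
value(BRRRR) = { 0 | 1/8,1/4,1/2,1 } gives 1/16
value(BRRRRR) = { 0 | 1/16,1/8,1/4,1/2,1 } gives 1/32
value(BRRRRRR) = { 0 | 1/32,1/16,1/8,1/4,1/2,1 } gives 1/64
value(BRRRRRRR) = { 0 | 1/64,1/32,1/16,1/8,1/4,1/2,1 } gives 1/128
value(BRRRRRRRR) = { 0 | 1/128,1/64,1/32,1/16,1/8,1/4,1/2,1 } gives 1/256
value(BRRRRRRRRB) = { 0,1/256 | 1/128,1/64,1/32,1/16,1/8,1/4,1/2,1 } gives 3/512
value(BRRRRRRRRBB) = { 0,1/256,3/512 | 1/128,1/64,1/32,1/16,1/8,1/4,1/2,1 } gives 7/1024
value(BRRRRRRRRBBB) = { 0,1/256,3/512,7/1024 | 1/128,1/64,1/32,1/16,1/8,1/4,1/2,1 } gives 15/2048
value(BRRRRRRRRBBBR) = { 0,1/256,3/512,7/1024 | 15/2048,1/128,1/64,1/32,1/16,1/8,1/4,1/2,1 } gives 29/4096
value(BRRRRRRRRBBBRB) = { 0,1/256,3/512,7/1024,29/4096 | 15/2048,1/128,1/64,1/32,1/16,1/8,1/4,1/2,1 } gives 59/8192

59/8192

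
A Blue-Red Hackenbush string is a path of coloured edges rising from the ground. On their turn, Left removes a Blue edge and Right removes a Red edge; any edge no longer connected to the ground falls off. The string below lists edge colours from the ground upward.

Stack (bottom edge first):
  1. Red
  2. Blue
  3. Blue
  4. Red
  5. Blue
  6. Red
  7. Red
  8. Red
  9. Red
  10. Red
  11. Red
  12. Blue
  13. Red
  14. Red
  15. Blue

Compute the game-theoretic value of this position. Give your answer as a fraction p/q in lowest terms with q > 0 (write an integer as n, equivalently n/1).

-6125/16384

Recurse on prefixes of the 15-edge string Red Blue Blue Red Blue Red Red Red Red Red Red Blue Red Red Blue:
1 of 15 · R · max L −∞ · min R 0 — -1
2 of 15 · RB · max L -1 · min R 0 — -1/2
3 of 15 · RBB · max L -1/2 · min R 0 — -1/4
4 of 15 · RBBR · max L -1/2 · min R -1/4 — -3/8
5 of 15 · RBBRB · max L -3/8 · min R -1/4 — -5/16
6 of 15 · RBBRBR · max L -3/8 · min R -5/16 — -11/32
7 of 15 · RBBRBRR · max L -3/8 · min R -11/32 — -23/64
8 of 15 · RBBRBRRR · max L -3/8 · min R -23/64 — -47/128
9 of 15 · RBBRBRRRR · max L -3/8 · min R -47/128 — -95/256
10 of 15 · RBBRBRRRRR · max L -3/8 · min R -95/256 — -191/512
11 of 15 · RBBRBRRRRRR · max L -3/8 · min R -191/512 — -383/1024
12 of 15 · RBBRBRRRRRRB · max L -383/1024 · min R -191/512 — -765/2048
13 of 15 · RBBRBRRRRRRBR · max L -383/1024 · min R -765/2048 — -1531/4096
14 of 15 · RBBRBRRRRRRBRR · max L -383/1024 · min R -1531/4096 — -3063/8192
15 of 15 · RBBRBRRRRRRBRRB · max L -3063/8192 · min R -1531/4096 — -6125/16384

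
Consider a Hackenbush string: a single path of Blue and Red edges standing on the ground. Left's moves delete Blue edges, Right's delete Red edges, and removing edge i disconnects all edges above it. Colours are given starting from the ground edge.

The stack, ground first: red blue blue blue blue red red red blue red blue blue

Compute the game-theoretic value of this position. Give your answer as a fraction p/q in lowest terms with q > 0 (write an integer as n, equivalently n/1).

-233/2048

value(r) = {  | 0 } -> -1
value(rb) = { -1 | 0 } -> -1/2
value(rbb) = { -1, -1/2 | 0 } -> -1/4
value(rbbb) = { -1, -1/2, -1/4 | 0 } -> -1/8
value(rbbbb) = { -1, -1/2, -1/4, -1/8 | 0 } -> -1/16
value(rbbbbr) = { -1, -1/2, -1/4, -1/8 | -1/16, 0 } -> -3/32
value(rbbbbrr) = { -1, -1/2, -1/4, -1/8 | -3/32, -1/16, 0 } -> -7/64
value(rbbbbrrr) = { -1, -1/2, -1/4, -1/8 | -7/64, -3/32, -1/16, 0 } -> -15/128
value(rbbbbrrrb) = { -1, -1/2, -1/4, -1/8, -15/128 | -7/64, -3/32, -1/16, 0 } -> -29/256
value(rbbbbrrrbr) = { -1, -1/2, -1/4, -1/8, -15/128 | -29/256, -7/64, -3/32, -1/16, 0 } -> -59/512
value(rbbbbrrrbrb) = { -1, -1/2, -1/4, -1/8, -15/128, -59/512 | -29/256, -7/64, -3/32, -1/16, 0 } -> -117/1024
value(rbbbbrrrbrbb) = { -1, -1/2, -1/4, -1/8, -15/128, -59/512, -117/1024 | -29/256, -7/64, -3/32, -1/16, 0 } -> -233/2048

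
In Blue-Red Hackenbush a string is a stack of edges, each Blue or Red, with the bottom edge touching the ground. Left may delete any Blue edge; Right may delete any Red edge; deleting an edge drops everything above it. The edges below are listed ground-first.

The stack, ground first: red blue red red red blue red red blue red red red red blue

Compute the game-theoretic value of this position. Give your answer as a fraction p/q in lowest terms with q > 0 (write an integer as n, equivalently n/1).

Prefix values for red blue red red red blue red red blue red red red red blue via {L|R} + simplicity:
1 of 14 · r · max L −∞ · min R 0 ⇒ -1
2 of 14 · rb · max L -1 · min R 0 ⇒ -1/2
3 of 14 · rbr · max L -1 · min R -1/2 ⇒ -3/4
4 of 14 · rbrr · max L -1 · min R -3/4 ⇒ -7/8
5 of 14 · rbrrr · max L -1 · min R -7/8 ⇒ -15/16
6 of 14 · rbrrrb · max L -15/16 · min R -7/8 ⇒ -29/32
7 of 14 · rbrrrbr · max L -15/16 · min R -29/32 ⇒ -59/64
8 of 14 · rbrrrbrr · max L -15/16 · min R -59/64 ⇒ -119/128
9 of 14 · rbrrrbrrb · max L -119/128 · min R -59/64 ⇒ -237/256
10 of 14 · rbrrrbrrbr · max L -119/128 · min R -237/256 ⇒ -475/512
11 of 14 · rbrrrbrrbrr · max L -119/128 · min R -475/512 ⇒ -951/1024
12 of 14 · rbrrrbrrbrrr · max L -119/128 · min R -951/1024 ⇒ -1903/2048
13 of 14 · rbrrrbrrbrrrr · max L -119/128 · min R -1903/2048 ⇒ -3807/4096
14 of 14 · rbrrrbrrbrrrrb · max L -3807/4096 · min R -1903/2048 ⇒ -7613/8192

-7613/8192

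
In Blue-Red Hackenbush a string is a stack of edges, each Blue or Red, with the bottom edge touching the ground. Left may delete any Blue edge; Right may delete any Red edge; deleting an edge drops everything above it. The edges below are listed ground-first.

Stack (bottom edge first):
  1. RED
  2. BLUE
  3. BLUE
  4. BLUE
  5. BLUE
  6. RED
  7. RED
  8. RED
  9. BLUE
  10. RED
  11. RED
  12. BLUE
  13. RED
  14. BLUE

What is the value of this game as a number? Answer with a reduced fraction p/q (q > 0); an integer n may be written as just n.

Recurse on prefixes of the 14-edge string RED BLUE BLUE BLUE BLUE RED RED RED BLUE RED RED BLUE RED BLUE:
1 of 14 · R · max L −∞ · min R 0 = -1
2 of 14 · RB · max L -1 · min R 0 = -1/2
3 of 14 · RBB · max L -1/2 · min R 0 = -1/4
4 of 14 · RBBB · max L -1/4 · min R 0 = -1/8
5 of 14 · RBBBB · max L -1/8 · min R 0 = -1/16
6 of 14 · RBBBBR · max L -1/8 · min R -1/16 = -3/32
7 of 14 · RBBBBRR · max L -1/8 · min R -3/32 = -7/64
8 of 14 · RBBBBRRR · max L -1/8 · min R -7/64 = -15/128
9 of 14 · RBBBBRRRB · max L -15/128 · min R -7/64 = -29/256
10 of 14 · RBBBBRRRBR · max L -15/128 · min R -29/256 = -59/512
11 of 14 · RBBBBRRRBRR · max L -15/128 · min R -59/512 = -119/1024
12 of 14 · RBBBBRRRBRRB · max L -119/1024 · min R -59/512 = -237/2048
13 of 14 · RBBBBRRRBRRBR · max L -119/1024 · min R -237/2048 = -475/4096
14 of 14 · RBBBBRRRBRRBRB · max L -475/4096 · min R -237/2048 = -949/8192

-949/8192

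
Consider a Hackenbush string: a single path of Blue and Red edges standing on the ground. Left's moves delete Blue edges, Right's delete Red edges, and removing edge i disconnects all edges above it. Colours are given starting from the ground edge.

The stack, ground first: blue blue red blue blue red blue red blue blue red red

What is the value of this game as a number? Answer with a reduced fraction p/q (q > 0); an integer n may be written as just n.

1881/1024

G_1 [b]  L=[0]  R=[·]  = 1
G_2 [bb]  L=[0; 1]  R=[·]  = 2
G_3 [bbr]  L=[0; 1]  R=[2]  = 3/2
G_4 [bbrb]  L=[0; 1; 3/2]  R=[2]  = 7/4
G_5 [bbrbb]  L=[0; 1; 3/2; 7/4]  R=[2]  = 15/8
G_6 [bbrbbr]  L=[0; 1; 3/2; 7/4]  R=[15/8; 2]  = 29/16
G_7 [bbrbbrb]  L=[0; 1; 3/2; 7/4; 29/16]  R=[15/8; 2]  = 59/32
G_8 [bbrbbrbr]  L=[0; 1; 3/2; 7/4; 29/16]  R=[59/32; 15/8; 2]  = 117/64
G_9 [bbrbbrbrb]  L=[0; 1; 3/2; 7/4; 29/16; 117/64]  R=[59/32; 15/8; 2]  = 235/128
G_10 [bbrbbrbrbb]  L=[0; 1; 3/2; 7/4; 29/16; 117/64; 235/128]  R=[59/32; 15/8; 2]  = 471/256
G_11 [bbrbbrbrbbr]  L=[0; 1; 3/2; 7/4; 29/16; 117/64; 235/128]  R=[471/256; 59/32; 15/8; 2]  = 941/512
G_12 [bbrbbrbrbbrr]  L=[0; 1; 3/2; 7/4; 29/16; 117/64; 235/128]  R=[941/512; 471/256; 59/32; 15/8; 2]  = 1881/1024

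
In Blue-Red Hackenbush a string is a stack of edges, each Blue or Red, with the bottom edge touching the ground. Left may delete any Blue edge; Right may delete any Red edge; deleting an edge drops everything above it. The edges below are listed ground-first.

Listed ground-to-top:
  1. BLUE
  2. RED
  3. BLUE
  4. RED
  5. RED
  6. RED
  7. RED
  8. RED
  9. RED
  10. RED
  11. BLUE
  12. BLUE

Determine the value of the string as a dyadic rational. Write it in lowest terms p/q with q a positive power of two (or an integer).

1031/2048

g_1 [B]  L=[0]  R=[—]  — 1
g_2 [BR]  L=[0]  R=[1]  — 1/2
g_3 [BRB]  L=[0 1/2]  R=[1]  — 3/4
g_4 [BRBR]  L=[0 1/2]  R=[3/4 1]  — 5/8
g_5 [BRBRR]  L=[0 1/2]  R=[5/8 3/4 1]  — 9/16
g_6 [BRBRRR]  L=[0 1/2]  R=[9/16 5/8 3/4 1]  — 17/32
g_7 [BRBRRRR]  L=[0 1/2]  R=[17/32 9/16 5/8 3/4 1]  — 33/64
g_8 [BRBRRRRR]  L=[0 1/2]  R=[33/64 17/32 9/16 5/8 3/4 1]  — 65/128
g_9 [BRBRRRRRR]  L=[0 1/2]  R=[65/128 33/64 17/32 9/16 5/8 3/4 1]  — 129/256
g_10 [BRBRRRRRRR]  L=[0 1/2]  R=[129/256 65/128 33/64 17/32 9/16 5/8 3/4 1]  — 257/512
g_11 [BRBRRRRRRRB]  L=[0 1/2 257/512]  R=[129/256 65/128 33/64 17/32 9/16 5/8 3/4 1]  — 515/1024
g_12 [BRBRRRRRRRBB]  L=[0 1/2 257/512 515/1024]  R=[129/256 65/128 33/64 17/32 9/16 5/8 3/4 1]  — 1031/2048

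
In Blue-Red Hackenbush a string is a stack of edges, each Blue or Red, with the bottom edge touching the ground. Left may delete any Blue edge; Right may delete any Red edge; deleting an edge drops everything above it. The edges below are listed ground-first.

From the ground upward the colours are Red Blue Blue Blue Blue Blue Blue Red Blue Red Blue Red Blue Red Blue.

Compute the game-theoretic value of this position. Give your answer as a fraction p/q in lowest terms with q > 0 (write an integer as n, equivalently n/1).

value_1 [R]  L=[(no moves)]  R=[0]  — -1
value_2 [RB]  L=[-1]  R=[0]  — -1/2
value_3 [RBB]  L=[-1 -1/2]  R=[0]  — -1/4
value_4 [RBBB]  L=[-1 -1/2 -1/4]  R=[0]  — -1/8
value_5 [RBBBB]  L=[-1 -1/2 -1/4 -1/8]  R=[0]  — -1/16
value_6 [RBBBBB]  L=[-1 -1/2 -1/4 -1/8 -1/16]  R=[0]  — -1/32
value_7 [RBBBBBB]  L=[-1 -1/2 -1/4 -1/8 -1/16 -1/32]  R=[0]  — -1/64
value_8 [RBBBBBBR]  L=[-1 -1/2 -1/4 -1/8 -1/16 -1/32]  R=[-1/64 0]  — -3/128
value_9 [RBBBBBBRB]  L=[-1 -1/2 -1/4 -1/8 -1/16 -1/32 -3/128]  R=[-1/64 0]  — -5/256
value_10 [RBBBBBBRBR]  L=[-1 -1/2 -1/4 -1/8 -1/16 -1/32 -3/128]  R=[-5/256 -1/64 0]  — -11/512
value_11 [RBBBBBBRBRB]  L=[-1 -1/2 -1/4 -1/8 -1/16 -1/32 -3/128 -11/512]  R=[-5/256 -1/64 0]  — -21/1024
value_12 [RBBBBBBRBRBR]  L=[-1 -1/2 -1/4 -1/8 -1/16 -1/32 -3/128 -11/512]  R=[-21/1024 -5/256 -1/64 0]  — -43/2048
value_13 [RBBBBBBRBRBRB]  L=[-1 -1/2 -1/4 -1/8 -1/16 -1/32 -3/128 -11/512 -43/2048]  R=[-21/1024 -5/256 -1/64 0]  — -85/4096
value_14 [RBBBBBBRBRBRBR]  L=[-1 -1/2 -1/4 -1/8 -1/16 -1/32 -3/128 -11/512 -43/2048]  R=[-85/4096 -21/1024 -5/256 -1/64 0]  — -171/8192
value_15 [RBBBBBBRBRBRBRB]  L=[-1 -1/2 -1/4 -1/8 -1/16 -1/32 -3/128 -11/512 -43/2048 -171/8192]  R=[-85/4096 -21/1024 -5/256 -1/64 0]  — -341/16384

-341/16384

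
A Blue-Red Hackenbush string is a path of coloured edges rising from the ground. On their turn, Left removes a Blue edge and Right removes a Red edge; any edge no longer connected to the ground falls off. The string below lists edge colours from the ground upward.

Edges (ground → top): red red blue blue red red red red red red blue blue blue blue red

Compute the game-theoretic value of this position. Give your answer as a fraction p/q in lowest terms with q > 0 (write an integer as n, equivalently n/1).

r: Left { none }, Right { 0 } — simplest -1
rr: Left { none }, Right { -1,0 } — simplest -2
rrb: Left { -2 }, Right { -1,0 } — simplest -3/2
rrbb: Left { -2,-3/2 }, Right { -1,0 } — simplest -5/4
rrbbr: Left { -2,-3/2 }, Right { -5/4,-1,0 } — simplest -11/8
rrbbrr: Left { -2,-3/2 }, Right { -11/8,-5/4,-1,0 } — simplest -23/16
rrbbrrr: Left { -2,-3/2 }, Right { -23/16,-11/8,-5/4,-1,0 } — simplest -47/32
rrbbrrrr: Left { -2,-3/2 }, Right { -47/32,-23/16,-11/8,-5/4,-1,0 } — simplest -95/64
rrbbrrrrr: Left { -2,-3/2 }, Right { -95/64,-47/32,-23/16,-11/8,-5/4,-1,0 } — simplest -191/128
rrbbrrrrrr: Left { -2,-3/2 }, Right { -191/128,-95/64,-47/32,-23/16,-11/8,-5/4,-1,0 } — simplest -383/256
rrbbrrrrrrb: Left { -2,-3/2,-383/256 }, Right { -191/128,-95/64,-47/32,-23/16,-11/8,-5/4,-1,0 } — simplest -765/512
rrbbrrrrrrbb: Left { -2,-3/2,-383/256,-765/512 }, Right { -191/128,-95/64,-47/32,-23/16,-11/8,-5/4,-1,0 } — simplest -1529/1024
rrbbrrrrrrbbb: Left { -2,-3/2,-383/256,-765/512,-1529/1024 }, Right { -191/128,-95/64,-47/32,-23/16,-11/8,-5/4,-1,0 } — simplest -3057/2048
rrbbrrrrrrbbbb: Left { -2,-3/2,-383/256,-765/512,-1529/1024,-3057/2048 }, Right { -191/128,-95/64,-47/32,-23/16,-11/8,-5/4,-1,0 } — simplest -6113/4096
rrbbrrrrrrbbbbr: Left { -2,-3/2,-383/256,-765/512,-1529/1024,-3057/2048 }, Right { -6113/4096,-191/128,-95/64,-47/32,-23/16,-11/8,-5/4,-1,0 } — simplest -12227/8192

-12227/8192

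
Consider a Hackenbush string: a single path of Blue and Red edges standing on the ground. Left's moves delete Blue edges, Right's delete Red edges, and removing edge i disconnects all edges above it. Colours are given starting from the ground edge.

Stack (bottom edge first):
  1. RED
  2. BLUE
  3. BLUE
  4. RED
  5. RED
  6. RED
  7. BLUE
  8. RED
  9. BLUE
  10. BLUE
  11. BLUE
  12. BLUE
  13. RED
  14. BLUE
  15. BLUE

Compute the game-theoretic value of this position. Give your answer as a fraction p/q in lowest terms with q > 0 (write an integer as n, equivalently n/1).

-7433/16384

edge 1 of 15 (RED): { (no moves) | 0 } → -1
edge 2 of 15 (BLUE): { -1 | 0 } → -1/2
edge 3 of 15 (BLUE): { -1,-1/2 | 0 } → -1/4
edge 4 of 15 (RED): { -1,-1/2 | -1/4,0 } → -3/8
edge 5 of 15 (RED): { -1,-1/2 | -3/8,-1/4,0 } → -7/16
edge 6 of 15 (RED): { -1,-1/2 | -7/16,-3/8,-1/4,0 } → -15/32
edge 7 of 15 (BLUE): { -1,-1/2,-15/32 | -7/16,-3/8,-1/4,0 } → -29/64
edge 8 of 15 (RED): { -1,-1/2,-15/32 | -29/64,-7/16,-3/8,-1/4,0 } → -59/128
edge 9 of 15 (BLUE): { -1,-1/2,-15/32,-59/128 | -29/64,-7/16,-3/8,-1/4,0 } → -117/256
edge 10 of 15 (BLUE): { -1,-1/2,-15/32,-59/128,-117/256 | -29/64,-7/16,-3/8,-1/4,0 } → -233/512
edge 11 of 15 (BLUE): { -1,-1/2,-15/32,-59/128,-117/256,-233/512 | -29/64,-7/16,-3/8,-1/4,0 } → -465/1024
edge 12 of 15 (BLUE): { -1,-1/2,-15/32,-59/128,-117/256,-233/512,-465/1024 | -29/64,-7/16,-3/8,-1/4,0 } → -929/2048
edge 13 of 15 (RED): { -1,-1/2,-15/32,-59/128,-117/256,-233/512,-465/1024 | -929/2048,-29/64,-7/16,-3/8,-1/4,0 } → -1859/4096
edge 14 of 15 (BLUE): { -1,-1/2,-15/32,-59/128,-117/256,-233/512,-465/1024,-1859/4096 | -929/2048,-29/64,-7/16,-3/8,-1/4,0 } → -3717/8192
edge 15 of 15 (BLUE): { -1,-1/2,-15/32,-59/128,-117/256,-233/512,-465/1024,-1859/4096,-3717/8192 | -929/2048,-29/64,-7/16,-3/8,-1/4,0 } → -7433/16384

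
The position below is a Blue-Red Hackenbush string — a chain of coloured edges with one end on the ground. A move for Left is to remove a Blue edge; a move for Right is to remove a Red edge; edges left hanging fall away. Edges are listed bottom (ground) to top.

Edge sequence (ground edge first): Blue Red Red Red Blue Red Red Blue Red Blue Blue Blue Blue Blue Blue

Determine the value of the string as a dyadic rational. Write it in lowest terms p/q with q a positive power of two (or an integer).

2431/16384

v(B) = { 0 | (no moves) } -> 1
v(BR) = { 0 | 1 } -> 1/2
v(BRR) = { 0 | 1/2,1 } -> 1/4
v(BRRR) = { 0 | 1/4,1/2,1 } -> 1/8
v(BRRRB) = { 0,1/8 | 1/4,1/2,1 } -> 3/16
v(BRRRBR) = { 0,1/8 | 3/16,1/4,1/2,1 } -> 5/32
v(BRRRBRR) = { 0,1/8 | 5/32,3/16,1/4,1/2,1 } -> 9/64
v(BRRRBRRB) = { 0,1/8,9/64 | 5/32,3/16,1/4,1/2,1 } -> 19/128
v(BRRRBRRBR) = { 0,1/8,9/64 | 19/128,5/32,3/16,1/4,1/2,1 } -> 37/256
v(BRRRBRRBRB) = { 0,1/8,9/64,37/256 | 19/128,5/32,3/16,1/4,1/2,1 } -> 75/512
v(BRRRBRRBRBB) = { 0,1/8,9/64,37/256,75/512 | 19/128,5/32,3/16,1/4,1/2,1 } -> 151/1024
v(BRRRBRRBRBBB) = { 0,1/8,9/64,37/256,75/512,151/1024 | 19/128,5/32,3/16,1/4,1/2,1 } -> 303/2048
v(BRRRBRRBRBBBB) = { 0,1/8,9/64,37/256,75/512,151/1024,303/2048 | 19/128,5/32,3/16,1/4,1/2,1 } -> 607/4096
v(BRRRBRRBRBBBBB) = { 0,1/8,9/64,37/256,75/512,151/1024,303/2048,607/4096 | 19/128,5/32,3/16,1/4,1/2,1 } -> 1215/8192
v(BRRRBRRBRBBBBBB) = { 0,1/8,9/64,37/256,75/512,151/1024,303/2048,607/4096,1215/8192 | 19/128,5/32,3/16,1/4,1/2,1 } -> 2431/16384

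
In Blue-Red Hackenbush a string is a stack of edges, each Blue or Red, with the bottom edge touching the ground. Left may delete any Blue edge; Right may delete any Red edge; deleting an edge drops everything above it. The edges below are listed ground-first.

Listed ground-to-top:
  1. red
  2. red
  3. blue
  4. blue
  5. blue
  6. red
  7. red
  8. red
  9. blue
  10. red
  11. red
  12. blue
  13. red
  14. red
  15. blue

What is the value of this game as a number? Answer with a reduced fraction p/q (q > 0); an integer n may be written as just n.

1 of 15 · r · max L −∞ · min R 0 gives -1
2 of 15 · rr · max L −∞ · min R -1 gives -2
3 of 15 · rrb · max L -2 · min R -1 gives -3/2
4 of 15 · rrbb · max L -3/2 · min R -1 gives -5/4
5 of 15 · rrbbb · max L -5/4 · min R -1 gives -9/8
6 of 15 · rrbbbr · max L -5/4 · min R -9/8 gives -19/16
7 of 15 · rrbbbrr · max L -5/4 · min R -19/16 gives -39/32
8 of 15 · rrbbbrrr · max L -5/4 · min R -39/32 gives -79/64
9 of 15 · rrbbbrrrb · max L -79/64 · min R -39/32 gives -157/128
10 of 15 · rrbbbrrrbr · max L -79/64 · min R -157/128 gives -315/256
11 of 15 · rrbbbrrrbrr · max L -79/64 · min R -315/256 gives -631/512
12 of 15 · rrbbbrrrbrrb · max L -631/512 · min R -315/256 gives -1261/1024
13 of 15 · rrbbbrrrbrrbr · max L -631/512 · min R -1261/1024 gives -2523/2048
14 of 15 · rrbbbrrrbrrbrr · max L -631/512 · min R -2523/2048 gives -5047/4096
15 of 15 · rrbbbrrrbrrbrrb · max L -5047/4096 · min R -2523/2048 gives -10093/8192

-10093/8192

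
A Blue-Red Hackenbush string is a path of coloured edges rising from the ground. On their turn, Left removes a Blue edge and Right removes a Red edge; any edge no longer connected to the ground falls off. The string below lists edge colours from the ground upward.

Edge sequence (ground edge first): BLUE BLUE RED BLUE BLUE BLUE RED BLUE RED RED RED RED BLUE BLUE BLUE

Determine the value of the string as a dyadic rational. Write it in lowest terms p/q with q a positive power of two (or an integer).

15631/8192

Build g(s[:k]) for k = 1..15, string s = BLUE BLUE RED BLUE BLUE BLUE RED BLUE RED RED RED RED BLUE BLUE BLUE.
1 of 15 · B · max L 0 · min R +∞ gives 1
2 of 15 · BB · max L 1 · min R +∞ gives 2
3 of 15 · BBR · max L 1 · min R 2 gives 3/2
4 of 15 · BBRB · max L 3/2 · min R 2 gives 7/4
5 of 15 · BBRBB · max L 7/4 · min R 2 gives 15/8
6 of 15 · BBRBBB · max L 15/8 · min R 2 gives 31/16
7 of 15 · BBRBBBR · max L 15/8 · min R 31/16 gives 61/32
8 of 15 · BBRBBBRB · max L 61/32 · min R 31/16 gives 123/64
9 of 15 · BBRBBBRBR · max L 61/32 · min R 123/64 gives 245/128
10 of 15 · BBRBBBRBRR · max L 61/32 · min R 245/128 gives 489/256
11 of 15 · BBRBBBRBRRR · max L 61/32 · min R 489/256 gives 977/512
12 of 15 · BBRBBBRBRRRR · max L 61/32 · min R 977/512 gives 1953/1024
13 of 15 · BBRBBBRBRRRRB · max L 1953/1024 · min R 977/512 gives 3907/2048
14 of 15 · BBRBBBRBRRRRBB · max L 3907/2048 · min R 977/512 gives 7815/4096
15 of 15 · BBRBBBRBRRRRBBB · max L 7815/4096 · min R 977/512 gives 15631/8192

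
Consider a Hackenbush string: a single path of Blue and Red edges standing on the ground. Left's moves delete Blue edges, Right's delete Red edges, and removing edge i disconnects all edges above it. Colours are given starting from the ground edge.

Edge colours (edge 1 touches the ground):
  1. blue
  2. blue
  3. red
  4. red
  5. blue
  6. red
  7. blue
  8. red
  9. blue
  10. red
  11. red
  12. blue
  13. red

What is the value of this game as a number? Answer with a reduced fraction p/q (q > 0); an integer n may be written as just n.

2725/2048

Prefix values for blue blue red red blue red blue red blue red red blue red via {L|R} + simplicity:
1 of 13 · b · max L 0 · min R +∞ => 1
2 of 13 · bb · max L 1 · min R +∞ => 2
3 of 13 · bbr · max L 1 · min R 2 => 3/2
4 of 13 · bbrr · max L 1 · min R 3/2 => 5/4
5 of 13 · bbrrb · max L 5/4 · min R 3/2 => 11/8
6 of 13 · bbrrbr · max L 5/4 · min R 11/8 => 21/16
7 of 13 · bbrrbrb · max L 21/16 · min R 11/8 => 43/32
8 of 13 · bbrrbrbr · max L 21/16 · min R 43/32 => 85/64
9 of 13 · bbrrbrbrb · max L 85/64 · min R 43/32 => 171/128
10 of 13 · bbrrbrbrbr · max L 85/64 · min R 171/128 => 341/256
11 of 13 · bbrrbrbrbrr · max L 85/64 · min R 341/256 => 681/512
12 of 13 · bbrrbrbrbrrb · max L 681/512 · min R 341/256 => 1363/1024
13 of 13 · bbrrbrbrbrrbr · max L 681/512 · min R 1363/1024 => 2725/2048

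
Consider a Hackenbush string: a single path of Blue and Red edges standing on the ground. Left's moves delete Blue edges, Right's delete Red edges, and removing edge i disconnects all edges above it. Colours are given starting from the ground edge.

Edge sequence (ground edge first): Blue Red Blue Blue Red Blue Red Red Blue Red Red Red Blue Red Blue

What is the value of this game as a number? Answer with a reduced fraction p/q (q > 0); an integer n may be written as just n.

13451/16384

value_1 [B]  L=[0]  R=[∅]  = 1
value_2 [BR]  L=[0]  R=[1]  = 1/2
value_3 [BRB]  L=[0 1/2]  R=[1]  = 3/4
value_4 [BRBB]  L=[0 1/2 3/4]  R=[1]  = 7/8
value_5 [BRBBR]  L=[0 1/2 3/4]  R=[7/8 1]  = 13/16
value_6 [BRBBRB]  L=[0 1/2 3/4 13/16]  R=[7/8 1]  = 27/32
value_7 [BRBBRBR]  L=[0 1/2 3/4 13/16]  R=[27/32 7/8 1]  = 53/64
value_8 [BRBBRBRR]  L=[0 1/2 3/4 13/16]  R=[53/64 27/32 7/8 1]  = 105/128
value_9 [BRBBRBRRB]  L=[0 1/2 3/4 13/16 105/128]  R=[53/64 27/32 7/8 1]  = 211/256
value_10 [BRBBRBRRBR]  L=[0 1/2 3/4 13/16 105/128]  R=[211/256 53/64 27/32 7/8 1]  = 421/512
value_11 [BRBBRBRRBRR]  L=[0 1/2 3/4 13/16 105/128]  R=[421/512 211/256 53/64 27/32 7/8 1]  = 841/1024
value_12 [BRBBRBRRBRRR]  L=[0 1/2 3/4 13/16 105/128]  R=[841/1024 421/512 211/256 53/64 27/32 7/8 1]  = 1681/2048
value_13 [BRBBRBRRBRRRB]  L=[0 1/2 3/4 13/16 105/128 1681/2048]  R=[841/1024 421/512 211/256 53/64 27/32 7/8 1]  = 3363/4096
value_14 [BRBBRBRRBRRRBR]  L=[0 1/2 3/4 13/16 105/128 1681/2048]  R=[3363/4096 841/1024 421/512 211/256 53/64 27/32 7/8 1]  = 6725/8192
value_15 [BRBBRBRRBRRRBRB]  L=[0 1/2 3/4 13/16 105/128 1681/2048 6725/8192]  R=[3363/4096 841/1024 421/512 211/256 53/64 27/32 7/8 1]  = 13451/16384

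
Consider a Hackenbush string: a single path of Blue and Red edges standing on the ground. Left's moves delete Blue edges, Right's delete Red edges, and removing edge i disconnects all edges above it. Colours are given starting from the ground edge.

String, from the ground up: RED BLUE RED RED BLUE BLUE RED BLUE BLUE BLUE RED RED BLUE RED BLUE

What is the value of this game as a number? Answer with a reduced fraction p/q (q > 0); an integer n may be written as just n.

Build v(s[:k]) for k = 1..15, string s = RED BLUE RED RED BLUE BLUE RED BLUE BLUE BLUE RED RED BLUE RED BLUE.
R: Left { — }, Right { 0 } ⇒ simplest -1
RB: Left { -1 }, Right { 0 } ⇒ simplest -1/2
RBR: Left { -1 }, Right { -1/2,0 } ⇒ simplest -3/4
RBRR: Left { -1 }, Right { -3/4,-1/2,0 } ⇒ simplest -7/8
RBRRB: Left { -1,-7/8 }, Right { -3/4,-1/2,0 } ⇒ simplest -13/16
RBRRBB: Left { -1,-7/8,-13/16 }, Right { -3/4,-1/2,0 } ⇒ simplest -25/32
RBRRBBR: Left { -1,-7/8,-13/16 }, Right { -25/32,-3/4,-1/2,0 } ⇒ simplest -51/64
RBRRBBRB: Left { -1,-7/8,-13/16,-51/64 }, Right { -25/32,-3/4,-1/2,0 } ⇒ simplest -101/128
RBRRBBRBB: Left { -1,-7/8,-13/16,-51/64,-101/128 }, Right { -25/32,-3/4,-1/2,0 } ⇒ simplest -201/256
RBRRBBRBBB: Left { -1,-7/8,-13/16,-51/64,-101/128,-201/256 }, Right { -25/32,-3/4,-1/2,0 } ⇒ simplest -401/512
RBRRBBRBBBR: Left { -1,-7/8,-13/16,-51/64,-101/128,-201/256 }, Right { -401/512,-25/32,-3/4,-1/2,0 } ⇒ simplest -803/1024
RBRRBBRBBBRR: Left { -1,-7/8,-13/16,-51/64,-101/128,-201/256 }, Right { -803/1024,-401/512,-25/32,-3/4,-1/2,0 } ⇒ simplest -1607/2048
RBRRBBRBBBRRB: Left { -1,-7/8,-13/16,-51/64,-101/128,-201/256,-1607/2048 }, Right { -803/1024,-401/512,-25/32,-3/4,-1/2,0 } ⇒ simplest -3213/4096
RBRRBBRBBBRRBR: Left { -1,-7/8,-13/16,-51/64,-101/128,-201/256,-1607/2048 }, Right { -3213/4096,-803/1024,-401/512,-25/32,-3/4,-1/2,0 } ⇒ simplest -6427/8192
RBRRBBRBBBRRBRB: Left { -1,-7/8,-13/16,-51/64,-101/128,-201/256,-1607/2048,-6427/8192 }, Right { -3213/4096,-803/1024,-401/512,-25/32,-3/4,-1/2,0 } ⇒ simplest -12853/16384

-12853/16384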